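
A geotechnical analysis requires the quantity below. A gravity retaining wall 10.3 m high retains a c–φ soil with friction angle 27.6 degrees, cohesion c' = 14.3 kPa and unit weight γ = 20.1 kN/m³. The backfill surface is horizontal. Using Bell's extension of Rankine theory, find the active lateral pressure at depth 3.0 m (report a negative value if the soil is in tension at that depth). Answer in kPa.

K_a = (1 − sin φ)/(1 + sin φ) = 0.3668.
σ_a = K_a γ z − 2c√K_a = 0.3668×20.1×3.0 − 2×14.3×0.6056 = 4.796 kPa.

4.80 kPa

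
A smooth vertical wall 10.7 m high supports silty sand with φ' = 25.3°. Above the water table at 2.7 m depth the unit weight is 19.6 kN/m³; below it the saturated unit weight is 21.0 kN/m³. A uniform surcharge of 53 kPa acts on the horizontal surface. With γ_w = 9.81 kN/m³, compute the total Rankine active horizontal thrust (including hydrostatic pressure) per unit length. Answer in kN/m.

884 kN/m

K_a = tan²(45° − φ/2) = 0.4012.
γ' = 21.0 − 9.81 = 11.19 kN/m³. h₂ = H − d_w = 8.0 m.
σ'_h: at surface K_a·q = 21.26; at WT K_a(q+γd_w) = 42.49; at base K_a(q+γd_w+γ'h₂) = 78.41 kPa.
P₁ = ½(21.26+42.49)×2.7 = 86.07; P₂ = ½(42.49+78.41)×8.0 = 483.6; P_w = ½γ_w h₂² = 313.9.
Total = 86.07+483.6+313.9 = 883.6 kN/m.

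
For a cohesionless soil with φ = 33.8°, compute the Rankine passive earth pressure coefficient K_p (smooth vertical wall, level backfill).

K_p = (1 + sin φ)/(1 − sin φ) = tan²(45° + 33.8°/2) = 3.508.

3.51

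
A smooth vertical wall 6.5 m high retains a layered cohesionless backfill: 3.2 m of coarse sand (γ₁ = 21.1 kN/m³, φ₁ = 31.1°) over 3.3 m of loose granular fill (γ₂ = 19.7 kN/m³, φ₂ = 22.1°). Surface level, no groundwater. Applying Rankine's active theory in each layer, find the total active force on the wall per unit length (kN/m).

K_a1 = tan²(45°−31.1°/2) = 0.3188; K_a2 = tan²(45°−22.1°/2) = 0.4533.
Layer 1: σ at base = K_a1 γ₁ h₁ = 21.53 kPa; P₁ = ½×21.53×3.2 = 34.44.
Layer 2: σ_v at top = γ₁h₁ = 67.52; σ_h top = K_a2×67.52 = 30.60; σ_h base = K_a2×(67.52+19.7×3.3) = 60.07.
P₂ = ½(30.60+60.07)×3.3 = 149.6. Total P_a = 34.44+149.6 = 184.1 kN/m.

184 kN/m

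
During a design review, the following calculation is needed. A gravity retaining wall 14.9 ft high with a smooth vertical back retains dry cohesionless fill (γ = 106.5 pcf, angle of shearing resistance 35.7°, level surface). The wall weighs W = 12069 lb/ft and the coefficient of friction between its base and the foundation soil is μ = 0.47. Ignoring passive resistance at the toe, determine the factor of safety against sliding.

1.82

K_a = tan²(45° − 35.7°/2) = 0.2630.
P_a = ½K_aγH² = 0.5×0.2630×106.5×14.9² = 3109 lb/ft, acting at H/3 = 4.967 ft above the base.
FS_sliding = μW / P_a = 0.47×12069 / 3109 = 1.824.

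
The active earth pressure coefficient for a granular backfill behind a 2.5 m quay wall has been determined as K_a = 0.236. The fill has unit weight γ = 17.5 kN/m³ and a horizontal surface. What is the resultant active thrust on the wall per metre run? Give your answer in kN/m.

P = ½ K_a γ H² = 0.5 × 0.236 × 17.5 × 2.5² = 12.91 kN/m.

12.9 kN/m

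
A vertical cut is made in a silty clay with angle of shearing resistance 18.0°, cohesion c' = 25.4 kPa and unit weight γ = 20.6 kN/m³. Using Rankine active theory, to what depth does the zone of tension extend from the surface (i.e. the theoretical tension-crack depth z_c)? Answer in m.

3.39 m

K_a = tan²(45° − 18.0°/2) = 0.5279; √K_a = 0.7265.
The active pressure is zero where K_a γ z = 2c√K_a, so z_c = 2c/(γ√K_a) = 2×25.4/(20.6×0.7265) = 3.394 m.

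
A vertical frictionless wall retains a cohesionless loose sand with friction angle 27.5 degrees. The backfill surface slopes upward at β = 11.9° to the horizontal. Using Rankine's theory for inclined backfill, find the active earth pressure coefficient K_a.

K_a = cos β · (cos β − √(cos²β − cos²φ)) / (cos β + √(cos²β − cos²φ)).
cos β = 0.9785, cos φ = 0.8870, √(cos²β − cos²φ) = 0.4131.
K_a = 0.9785 × (0.9785 − 0.4131)/(0.9785 + 0.4131) = 0.3975.

0.398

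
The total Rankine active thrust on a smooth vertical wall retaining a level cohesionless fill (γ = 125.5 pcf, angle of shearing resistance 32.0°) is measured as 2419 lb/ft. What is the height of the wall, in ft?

K_a = 0.3073. P_a = ½ K_a γ H² ⇒ H = √(2P_a/(K_a γ)).
H = √(2×2419/(0.3073×125.5)) = 11.20 ft.

11.2 ft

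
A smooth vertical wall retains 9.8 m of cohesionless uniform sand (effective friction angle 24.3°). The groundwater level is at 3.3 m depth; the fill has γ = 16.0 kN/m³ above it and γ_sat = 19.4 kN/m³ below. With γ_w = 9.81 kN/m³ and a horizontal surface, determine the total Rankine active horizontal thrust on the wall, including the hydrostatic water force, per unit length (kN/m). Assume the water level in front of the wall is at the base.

471 kN/m

K_a = tan²(45° − φ/2) = 0.4169.
γ' = 19.4 − 9.81 = 9.590 kN/m³. Depth below WT = 6.5 m.
σ'_h at WT = K_a γ d_w = 22.01 kPa; at base = 22.01 + K_a γ' × 6.5 = 48.00 kPa.
P₁ (0–3.3 m) = ½×22.01×3.3 = 36.32. P₂ (3.3–9.8 m) = ½(22.01+48.00)×6.5 = 227.5.
P_w = ½ γ_w h₂² = 0.5×9.81×6.5² = 207.2. Total = 36.32+227.5+207.2 = 471.1 kN/m.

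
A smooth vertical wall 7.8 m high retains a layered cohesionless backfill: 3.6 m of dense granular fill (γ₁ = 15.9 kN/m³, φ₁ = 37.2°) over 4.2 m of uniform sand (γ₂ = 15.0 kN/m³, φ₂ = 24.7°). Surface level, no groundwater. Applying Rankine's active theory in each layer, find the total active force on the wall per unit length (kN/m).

K_a1 = tan²(45°−37.2°/2) = 0.2464; K_a2 = tan²(45°−24.7°/2) = 0.4106.
Layer 1: σ at base = K_a1 γ₁ h₁ = 14.10 kPa; P₁ = ½×14.10×3.6 = 25.39.
Layer 2: σ_v at top = γ₁h₁ = 57.24; σ_h top = K_a2×57.24 = 23.50; σ_h base = K_a2×(57.24+15.0×4.2) = 49.37.
P₂ = ½(23.50+49.37)×4.2 = 153.0. Total P_a = 25.39+153.0 = 178.4 kN/m.

178 kN/m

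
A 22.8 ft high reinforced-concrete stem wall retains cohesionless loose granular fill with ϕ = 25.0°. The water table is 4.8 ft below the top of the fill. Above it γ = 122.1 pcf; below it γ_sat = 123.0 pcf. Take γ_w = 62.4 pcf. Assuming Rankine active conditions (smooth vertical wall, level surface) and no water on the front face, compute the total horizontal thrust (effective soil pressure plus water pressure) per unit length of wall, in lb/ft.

K_a = tan²(45° − φ/2) = 0.4059.
γ' = 123.0 − 62.4 = 60.60 pcf. Depth below WT = 18.0 ft.
σ'_h at WT = K_a γ d_w = 237.9 psf; at base = 237.9 + K_a γ' × 18.0 = 680.6 psf.
P₁ (0–4.8 ft) = ½×237.9×4.8 = 570.9. P₂ (4.8–22.8 ft) = ½(237.9+680.6)×18.0 = 8266.
P_w = ½ γ_w h₂² = 0.5×62.4×18.0² = 10110. Total = 570.9+8266+10110 = 18950 lb/ft.

18900 lb/ft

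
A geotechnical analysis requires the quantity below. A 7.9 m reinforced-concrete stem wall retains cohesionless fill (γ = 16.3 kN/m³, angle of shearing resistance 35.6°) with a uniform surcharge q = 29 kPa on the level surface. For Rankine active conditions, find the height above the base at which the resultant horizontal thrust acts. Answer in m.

K_a = 0.2641.
Triangular part P₁ = ½K_aγH² = 134.3 at H/3 = 2.633 m; rectangular part P₂ = K_a q H = 60.51 at H/2 = 3.950 m.
ȳ = (P₁·2.633 + P₂·3.950)/(P₁+P₂) = 3.042 m.

3.04 m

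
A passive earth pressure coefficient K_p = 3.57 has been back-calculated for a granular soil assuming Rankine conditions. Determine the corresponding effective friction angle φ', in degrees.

34.2°

K_p = (1+sin φ)/(1−sin φ) ⇒ sin φ = (K_p − 1)/(K_p + 1) = 0.5624.
φ = arcsin(0.5624) = 34.22°.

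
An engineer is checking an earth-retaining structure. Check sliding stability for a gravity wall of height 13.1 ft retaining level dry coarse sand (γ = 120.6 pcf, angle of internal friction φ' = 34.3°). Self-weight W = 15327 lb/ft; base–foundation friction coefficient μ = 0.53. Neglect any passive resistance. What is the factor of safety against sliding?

2.81

K_a = tan²(45° − 34.3°/2) = 0.2792.
P_a = ½K_aγH² = 0.5×0.2792×120.6×13.1² = 2889 lb/ft, acting at H/3 = 4.367 ft above the base.
FS_sliding = μW / P_a = 0.53×15327 / 2889 = 2.812.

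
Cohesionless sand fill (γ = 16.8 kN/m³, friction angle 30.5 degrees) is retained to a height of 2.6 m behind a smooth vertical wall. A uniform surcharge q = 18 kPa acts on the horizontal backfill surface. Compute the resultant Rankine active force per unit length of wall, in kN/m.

K_a = tan²(45° − φ/2) = 0.3267.
Soil triangle: ½ K_a γ H² = 0.5×0.3267×16.8×2.6² = 18.55 kN/m.
Surcharge rectangle: K_a q H = 0.3267×18×2.6 = 15.29 kN/m.
Total = 18.55 + 15.29 = 33.84 kN/m.

33.8 kN/m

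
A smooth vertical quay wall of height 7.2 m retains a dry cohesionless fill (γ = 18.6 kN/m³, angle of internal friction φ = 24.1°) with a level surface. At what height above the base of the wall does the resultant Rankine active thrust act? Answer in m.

2.40 m

K_a = 0.4201.
The pressure distribution is triangular, so the resultant acts at H/3 above the base = 7.2/3 = 2.400 m.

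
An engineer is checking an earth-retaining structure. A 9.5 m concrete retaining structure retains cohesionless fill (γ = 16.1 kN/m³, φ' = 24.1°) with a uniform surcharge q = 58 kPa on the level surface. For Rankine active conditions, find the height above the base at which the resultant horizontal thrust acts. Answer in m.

K_a = 0.4201.
Triangular part P₁ = ½K_aγH² = 305.2 at H/3 = 3.167 m; rectangular part P₂ = K_a q H = 231.5 at H/2 = 4.750 m.
ȳ = (P₁·3.167 + P₂·4.750)/(P₁+P₂) = 3.850 m.

3.85 m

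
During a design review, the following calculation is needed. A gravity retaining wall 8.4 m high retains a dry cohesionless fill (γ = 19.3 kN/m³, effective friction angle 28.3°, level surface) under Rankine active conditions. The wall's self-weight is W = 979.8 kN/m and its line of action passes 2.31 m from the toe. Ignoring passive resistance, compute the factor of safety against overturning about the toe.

3.33

K_a = tan²(45° − 28.3°/2) = 0.3568.
P_a = ½K_aγH² = 0.5×0.3568×19.3×8.4² = 242.9 kN/m, acting at H/3 = 2.800 m above the base.
Overturning moment M_o = P_a × H/3 = 242.9 × 2.800 = 680.2.
Resisting moment M_r = W × 2.31 = 979.8 × 2.31 = 2263.
FS_overturning = M_r/M_o = 2263/680.2 = 3.327.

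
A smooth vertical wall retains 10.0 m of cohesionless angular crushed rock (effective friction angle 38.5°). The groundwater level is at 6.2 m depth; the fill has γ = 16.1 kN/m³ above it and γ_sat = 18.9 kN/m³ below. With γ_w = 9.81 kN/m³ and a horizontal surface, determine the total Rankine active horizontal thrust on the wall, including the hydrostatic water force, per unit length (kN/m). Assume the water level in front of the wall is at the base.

K_a = tan²(45° − φ/2) = 0.2327.
γ' = 18.9 − 9.81 = 9.090 kN/m³. Depth below WT = 3.8 m.
σ'_h at WT = K_a γ d_w = 23.22 kPa; at base = 23.22 + K_a γ' × 3.8 = 31.26 kPa.
P₁ (0–6.2 m) = ½×23.22×6.2 = 71.99. P₂ (6.2–10.0 m) = ½(23.22+31.26)×3.8 = 103.5.
P_w = ½ γ_w h₂² = 0.5×9.81×3.8² = 70.83. Total = 71.99+103.5+70.83 = 246.3 kN/m.

246 kN/m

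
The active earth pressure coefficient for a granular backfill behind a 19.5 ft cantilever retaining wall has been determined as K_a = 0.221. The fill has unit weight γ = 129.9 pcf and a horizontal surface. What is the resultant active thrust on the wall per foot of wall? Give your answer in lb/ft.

P = ½ K_a γ H² = 0.5 × 0.221 × 129.9 × 19.5² = 5458 lb/ft.

5460 lb/ft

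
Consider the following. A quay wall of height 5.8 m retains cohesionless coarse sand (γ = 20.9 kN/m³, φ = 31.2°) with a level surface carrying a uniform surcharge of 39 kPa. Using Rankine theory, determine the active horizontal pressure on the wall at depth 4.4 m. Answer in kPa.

41.6 kPa

K_a = (1 − sin φ)/(1 + sin φ) = 0.3175.
σ_v = γz + q = 20.9 × 4.4 + 39 = 131.0 kPa.
σ_h = K_a σ_v = 0.3175 × 131.0 = 41.58 kPa.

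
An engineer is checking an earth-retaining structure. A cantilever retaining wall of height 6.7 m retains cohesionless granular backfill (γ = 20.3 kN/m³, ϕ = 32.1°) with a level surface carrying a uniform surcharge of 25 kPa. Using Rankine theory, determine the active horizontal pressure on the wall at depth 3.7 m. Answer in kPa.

30.6 kPa

K_a = (1 − sin φ)/(1 + sin φ) = 0.3060.
σ_v = γz + q = 20.3 × 3.7 + 25 = 100.1 kPa.
σ_h = K_a σ_v = 0.3060 × 100.1 = 30.63 kPa.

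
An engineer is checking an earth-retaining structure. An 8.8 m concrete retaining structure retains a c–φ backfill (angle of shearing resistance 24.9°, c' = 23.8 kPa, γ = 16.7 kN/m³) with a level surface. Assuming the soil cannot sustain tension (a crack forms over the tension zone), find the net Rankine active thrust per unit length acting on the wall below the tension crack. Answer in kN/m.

K_a = 0.4074; √K_a = 0.6383.
Tension-crack depth z_c = 2c/(γ√K_a) = 2×23.8/(16.7×0.6383) = 4.465 m.
σ_a at base = K_a γ H − 2c√K_a = 0.4074×16.7×8.8 − 2×23.8×0.6383 = 29.49 kPa.
P_a = ½ × 29.49 × (H − z_c) = 0.5×29.49×4.335 = 63.92 kN/m.

63.9 kN/m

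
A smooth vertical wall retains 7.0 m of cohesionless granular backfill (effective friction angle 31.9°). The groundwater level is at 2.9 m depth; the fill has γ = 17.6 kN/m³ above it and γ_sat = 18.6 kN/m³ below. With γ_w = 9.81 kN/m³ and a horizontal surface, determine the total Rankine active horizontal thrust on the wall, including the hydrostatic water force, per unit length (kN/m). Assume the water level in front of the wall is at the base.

K_a = tan²(45° − φ/2) = 0.3085.
γ' = 18.6 − 9.81 = 8.790 kN/m³. Depth below WT = 4.1 m.
σ'_h at WT = K_a γ d_w = 15.75 kPa; at base = 15.75 + K_a γ' × 4.1 = 26.87 kPa.
P₁ (0–2.9 m) = ½×15.75×2.9 = 22.83. P₂ (2.9–7.0 m) = ½(15.75+26.87)×4.1 = 87.36.
P_w = ½ γ_w h₂² = 0.5×9.81×4.1² = 82.45. Total = 22.83+87.36+82.45 = 192.6 kN/m.

193 kN/m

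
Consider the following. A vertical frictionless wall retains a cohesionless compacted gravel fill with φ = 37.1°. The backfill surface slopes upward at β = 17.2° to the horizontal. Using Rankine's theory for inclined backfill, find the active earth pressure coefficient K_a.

K_a = cos β · (cos β − √(cos²β − cos²φ)) / (cos β + √(cos²β − cos²φ)).
cos β = 0.9553, cos φ = 0.7976, √(cos²β − cos²φ) = 0.5258.
K_a = 0.9553 × (0.9553 − 0.5258)/(0.9553 + 0.5258) = 0.2770.

0.277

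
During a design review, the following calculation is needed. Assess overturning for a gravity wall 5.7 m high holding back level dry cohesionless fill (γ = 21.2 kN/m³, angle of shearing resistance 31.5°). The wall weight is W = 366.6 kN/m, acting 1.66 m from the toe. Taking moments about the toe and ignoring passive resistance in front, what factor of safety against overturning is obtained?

K_a = tan²(45° − 31.5°/2) = 0.3136.
P_a = ½K_aγH² = 0.5×0.3136×21.2×5.7² = 108.0 kN/m, acting at H/3 = 1.900 m above the base.
Overturning moment M_o = P_a × H/3 = 108.0 × 1.900 = 205.2.
Resisting moment M_r = W × 1.66 = 366.6 × 1.66 = 608.6.
FS_overturning = M_r/M_o = 608.6/205.2 = 2.965.

2.97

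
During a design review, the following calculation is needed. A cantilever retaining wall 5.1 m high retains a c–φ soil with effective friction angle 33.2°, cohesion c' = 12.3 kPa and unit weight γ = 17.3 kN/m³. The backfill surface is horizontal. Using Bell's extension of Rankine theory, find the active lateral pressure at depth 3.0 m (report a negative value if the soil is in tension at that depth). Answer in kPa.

1.87 kPa

K_a = (1 − sin φ)/(1 + sin φ) = 0.2924.
σ_a = K_a γ z − 2c√K_a = 0.2924×17.3×3.0 − 2×12.3×0.5407 = 1.872 kPa.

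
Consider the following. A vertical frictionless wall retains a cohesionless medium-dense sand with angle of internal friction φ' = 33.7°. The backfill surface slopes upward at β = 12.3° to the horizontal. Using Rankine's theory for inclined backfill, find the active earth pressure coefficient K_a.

K_a = cos β · (cos β − √(cos²β − cos²φ)) / (cos β + √(cos²β − cos²φ)).
cos β = 0.9770, cos φ = 0.8320, √(cos²β − cos²φ) = 0.5123.
K_a = 0.9770 × (0.9770 − 0.5123)/(0.9770 + 0.5123) = 0.3049.

0.305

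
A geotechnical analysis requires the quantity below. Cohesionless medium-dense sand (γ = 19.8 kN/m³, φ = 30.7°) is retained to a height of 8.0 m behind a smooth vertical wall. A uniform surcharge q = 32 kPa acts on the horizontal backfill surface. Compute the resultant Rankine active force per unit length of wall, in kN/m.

K_a = tan²(45° − φ/2) = 0.3240.
Soil triangle: ½ K_a γ H² = 0.5×0.3240×19.8×8.0² = 205.3 kN/m.
Surcharge rectangle: K_a q H = 0.3240×32×8.0 = 82.95 kN/m.
Total = 205.3 + 82.95 = 288.3 kN/m.

288 kN/m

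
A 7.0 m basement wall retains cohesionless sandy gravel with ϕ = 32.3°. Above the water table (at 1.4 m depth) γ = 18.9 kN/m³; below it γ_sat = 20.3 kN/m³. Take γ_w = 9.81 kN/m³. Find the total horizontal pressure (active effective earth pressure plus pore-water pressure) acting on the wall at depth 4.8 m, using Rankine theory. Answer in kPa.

52.2 kPa

K_a = (1 − sin φ)/(1 + sin φ) = 0.3035.
γ' = 20.3 − 9.81 = 10.49 kN/m³.
Effective vertical stress at 4.8 m: σ'_v = 18.9×1.4 + 10.49×3.40 = 62.13 kPa.
σ'_h = K_a σ'_v = 0.3035 × 62.13 = 18.85 kPa; u = γ_w × 3.40 = 33.35 kPa.
Total σ_h = 18.85 + 33.35 = 52.21 kPa.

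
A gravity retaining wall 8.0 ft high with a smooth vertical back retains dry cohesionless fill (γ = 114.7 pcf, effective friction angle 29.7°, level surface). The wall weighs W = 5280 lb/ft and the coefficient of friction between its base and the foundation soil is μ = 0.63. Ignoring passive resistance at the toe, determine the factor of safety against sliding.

K_a = tan²(45° − 29.7°/2) = 0.3374.
P_a = ½K_aγH² = 0.5×0.3374×114.7×8.0² = 1238 lb/ft, acting at H/3 = 2.667 ft above the base.
FS_sliding = μW / P_a = 0.63×5280 / 1238 = 2.686.

2.69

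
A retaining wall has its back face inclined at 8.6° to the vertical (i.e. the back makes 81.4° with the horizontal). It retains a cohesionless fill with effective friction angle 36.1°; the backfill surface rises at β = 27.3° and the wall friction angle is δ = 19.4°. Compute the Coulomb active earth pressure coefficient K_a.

0.473

K_a = sin²(α+φ) / [sin²α · sin(α−δ) · (1 + √{sin(φ+δ)sin(φ−β) / (sin(α−δ)sin(α+β))})²].
With α = 81.4°, φ = 36.1°, δ = 19.4°, β = 27.3°: K_a = 0.4729.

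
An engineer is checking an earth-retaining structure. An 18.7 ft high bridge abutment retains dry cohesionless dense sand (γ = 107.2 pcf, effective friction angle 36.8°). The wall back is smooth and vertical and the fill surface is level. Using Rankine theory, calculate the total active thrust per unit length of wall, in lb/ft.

4700 lb/ft

K_a = tan²(45° − φ/2) = 0.2508.
P_a = ½ K_a γ H² = 0.5 × 0.2508 × 107.2 × 18.7² = 4700 lb/ft.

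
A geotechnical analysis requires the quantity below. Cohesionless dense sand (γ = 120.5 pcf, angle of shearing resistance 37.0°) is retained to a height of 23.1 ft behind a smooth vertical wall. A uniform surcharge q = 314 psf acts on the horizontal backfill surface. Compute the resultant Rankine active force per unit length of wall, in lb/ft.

K_a = tan²(45° − φ/2) = 0.2486.
Soil triangle: ½ K_a γ H² = 0.5×0.2486×120.5×23.1² = 7992 lb/ft.
Surcharge rectangle: K_a q H = 0.2486×314×23.1 = 1803 lb/ft.
Total = 7992 + 1803 = 9795 lb/ft.

9800 lb/ft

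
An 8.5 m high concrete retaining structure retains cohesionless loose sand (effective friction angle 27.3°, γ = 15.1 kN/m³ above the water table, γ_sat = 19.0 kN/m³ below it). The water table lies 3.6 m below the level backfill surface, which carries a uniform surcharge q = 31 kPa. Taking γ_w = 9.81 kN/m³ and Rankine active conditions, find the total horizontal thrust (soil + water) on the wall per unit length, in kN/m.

K_a = tan²(45° − φ/2) = 0.3711.
γ' = 19.0 − 9.81 = 9.190 kN/m³. h₂ = H − d_w = 4.9 m.
σ'_h: at surface K_a·q = 11.51; at WT K_a(q+γd_w) = 31.68; at base K_a(q+γd_w+γ'h₂) = 48.39 kPa.
P₁ = ½(11.51+31.68)×3.6 = 77.73; P₂ = ½(31.68+48.39)×4.9 = 196.2; P_w = ½γ_w h₂² = 117.8.
Total = 77.73+196.2+117.8 = 391.7 kN/m.

392 kN/m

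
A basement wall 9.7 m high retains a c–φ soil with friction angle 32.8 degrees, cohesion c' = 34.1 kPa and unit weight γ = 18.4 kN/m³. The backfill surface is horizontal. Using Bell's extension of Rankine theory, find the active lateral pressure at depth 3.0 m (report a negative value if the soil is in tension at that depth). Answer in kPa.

K_a = (1 − sin φ)/(1 + sin φ) = 0.2973.
σ_a = K_a γ z − 2c√K_a = 0.2973×18.4×3.0 − 2×34.1×0.5452 = -20.77 kPa.

-20.8 kPa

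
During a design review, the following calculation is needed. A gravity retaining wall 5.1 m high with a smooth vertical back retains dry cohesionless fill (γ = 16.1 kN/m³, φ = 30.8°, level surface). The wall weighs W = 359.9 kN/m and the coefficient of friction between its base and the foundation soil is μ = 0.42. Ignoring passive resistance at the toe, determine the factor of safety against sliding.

K_a = tan²(45° − 30.8°/2) = 0.3227.
P_a = ½K_aγH² = 0.5×0.3227×16.1×5.1² = 67.57 kN/m, acting at H/3 = 1.700 m above the base.
FS_sliding = μW / P_a = 0.42×359.9 / 67.57 = 2.237.

2.24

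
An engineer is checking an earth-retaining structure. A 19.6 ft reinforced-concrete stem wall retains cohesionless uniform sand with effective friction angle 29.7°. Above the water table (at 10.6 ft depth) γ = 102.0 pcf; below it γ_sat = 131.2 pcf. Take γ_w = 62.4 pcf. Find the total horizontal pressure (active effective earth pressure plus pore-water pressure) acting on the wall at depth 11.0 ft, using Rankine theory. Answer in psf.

399 psf

K_a = (1 − sin φ)/(1 + sin φ) = 0.3374.
γ' = 131.2 − 62.4 = 68.80 pcf.
Effective vertical stress at 11.0 ft: σ'_v = 102.0×10.6 + 68.80×0.400 = 1109 psf.
σ'_h = K_a σ'_v = 0.3374 × 1109 = 374.1 psf; u = γ_w × 0.400 = 24.96 psf.
Total σ_h = 374.1 + 24.96 = 399.0 psf.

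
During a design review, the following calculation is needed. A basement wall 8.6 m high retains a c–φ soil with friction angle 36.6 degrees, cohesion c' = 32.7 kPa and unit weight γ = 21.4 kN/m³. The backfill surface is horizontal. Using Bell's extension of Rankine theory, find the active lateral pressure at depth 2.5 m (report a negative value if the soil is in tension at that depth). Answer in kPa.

-19.4 kPa

K_a = (1 − sin φ)/(1 + sin φ) = 0.2530.
σ_a = K_a γ z − 2c√K_a = 0.2530×21.4×2.5 − 2×32.7×0.5029 = -19.36 kPa.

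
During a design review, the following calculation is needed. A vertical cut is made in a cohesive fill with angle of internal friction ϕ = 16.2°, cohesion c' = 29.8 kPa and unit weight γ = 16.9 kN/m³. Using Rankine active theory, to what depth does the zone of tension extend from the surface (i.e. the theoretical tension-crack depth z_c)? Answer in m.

4.70 m

K_a = tan²(45° − 16.2°/2) = 0.5637; √K_a = 0.7508.
The active pressure is zero where K_a γ z = 2c√K_a, so z_c = 2c/(γ√K_a) = 2×29.8/(16.9×0.7508) = 4.697 m.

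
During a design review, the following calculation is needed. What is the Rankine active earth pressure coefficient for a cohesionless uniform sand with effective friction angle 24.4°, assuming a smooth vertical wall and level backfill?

0.415

K_a = tan²(45° − φ/2) = tan²(32.80°) = 0.4153.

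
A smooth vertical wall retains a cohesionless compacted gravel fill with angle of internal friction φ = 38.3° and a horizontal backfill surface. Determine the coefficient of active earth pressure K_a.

K_a = tan²(45° − φ/2) = tan²(25.85°) = 0.2347.

0.235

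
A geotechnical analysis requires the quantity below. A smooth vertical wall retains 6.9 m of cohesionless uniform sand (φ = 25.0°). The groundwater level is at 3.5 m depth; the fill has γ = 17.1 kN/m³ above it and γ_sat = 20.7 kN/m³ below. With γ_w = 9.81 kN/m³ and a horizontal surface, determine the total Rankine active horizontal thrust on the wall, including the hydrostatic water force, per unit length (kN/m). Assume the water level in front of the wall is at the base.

K_a = tan²(45° − φ/2) = 0.4059.
γ' = 20.7 − 9.81 = 10.89 kN/m³. Depth below WT = 3.4 m.
σ'_h at WT = K_a γ d_w = 24.29 kPa; at base = 24.29 + K_a γ' × 3.4 = 39.32 kPa.
P₁ (0–3.5 m) = ½×24.29×3.5 = 42.51. P₂ (3.5–6.9 m) = ½(24.29+39.32)×3.4 = 108.1.
P_w = ½ γ_w h₂² = 0.5×9.81×3.4² = 56.70. Total = 42.51+108.1+56.70 = 207.3 kN/m.

207 kN/m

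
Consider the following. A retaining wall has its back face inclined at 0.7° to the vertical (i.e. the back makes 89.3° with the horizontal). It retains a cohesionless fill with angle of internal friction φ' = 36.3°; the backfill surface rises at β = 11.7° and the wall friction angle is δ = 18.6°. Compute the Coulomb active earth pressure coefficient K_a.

K_a = sin²(α+φ) / [sin²α · sin(α−δ) · (1 + √{sin(φ+δ)sin(φ−β) / (sin(α−δ)sin(α+β))})²].
With α = 89.3°, φ = 36.3°, δ = 18.6°, β = 11.7°: K_a = 0.2715.

0.272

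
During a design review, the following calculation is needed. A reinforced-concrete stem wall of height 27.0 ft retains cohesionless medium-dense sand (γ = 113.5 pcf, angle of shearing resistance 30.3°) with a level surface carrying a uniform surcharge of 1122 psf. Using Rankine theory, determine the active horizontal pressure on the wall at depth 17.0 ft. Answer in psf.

1000 psf

K_a = (1 − sin φ)/(1 + sin φ) = 0.3293.
σ_v = γz + q = 113.5 × 17.0 + 1122 = 3052 psf.
σ_h = K_a σ_v = 0.3293 × 3052 = 1005 psf.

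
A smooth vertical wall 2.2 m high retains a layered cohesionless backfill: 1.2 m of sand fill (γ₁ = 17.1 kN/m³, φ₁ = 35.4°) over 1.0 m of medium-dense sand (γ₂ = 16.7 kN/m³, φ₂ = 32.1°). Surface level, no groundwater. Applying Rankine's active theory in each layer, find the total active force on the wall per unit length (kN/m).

K_a1 = tan²(45°−35.4°/2) = 0.2664; K_a2 = tan²(45°−32.1°/2) = 0.3060.
Layer 1: σ at base = K_a1 γ₁ h₁ = 5.467 kPa; P₁ = ½×5.467×1.2 = 3.280.
Layer 2: σ_v at top = γ₁h₁ = 20.52; σ_h top = K_a2×20.52 = 6.279; σ_h base = K_a2×(20.52+16.7×1.0) = 11.39.
P₂ = ½(6.279+11.39)×1.0 = 8.834. Total P_a = 3.280+8.834 = 12.11 kN/m.

12.1 kN/m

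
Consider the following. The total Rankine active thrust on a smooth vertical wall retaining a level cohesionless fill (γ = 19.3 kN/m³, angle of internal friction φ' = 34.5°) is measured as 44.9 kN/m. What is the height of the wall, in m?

4.10 m

K_a = 0.2768. P_a = ½ K_a γ H² ⇒ H = √(2P_a/(K_a γ)).
H = √(2×44.9/(0.2768×19.3)) = 4.100 m.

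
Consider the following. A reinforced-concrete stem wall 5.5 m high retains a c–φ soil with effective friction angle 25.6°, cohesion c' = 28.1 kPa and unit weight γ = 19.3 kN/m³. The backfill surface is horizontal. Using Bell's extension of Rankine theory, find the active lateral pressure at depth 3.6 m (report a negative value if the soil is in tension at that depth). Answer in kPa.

K_a = (1 − sin φ)/(1 + sin φ) = 0.3966.
σ_a = K_a γ z − 2c√K_a = 0.3966×19.3×3.6 − 2×28.1×0.6297 = -7.838 kPa.

-7.84 kPa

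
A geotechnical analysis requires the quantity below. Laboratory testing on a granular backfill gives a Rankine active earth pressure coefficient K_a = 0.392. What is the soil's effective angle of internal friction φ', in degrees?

K_a = tan²(45° − φ/2) ⇒ 45° − φ/2 = arctan(√0.392) = 32.05°.
φ = 2(45° − 32.05°) = 25.90°.

25.9°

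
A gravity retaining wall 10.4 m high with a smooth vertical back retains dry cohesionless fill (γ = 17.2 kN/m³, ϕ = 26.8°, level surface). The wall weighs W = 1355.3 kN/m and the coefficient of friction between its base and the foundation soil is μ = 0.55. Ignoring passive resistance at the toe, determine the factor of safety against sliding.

2.12

K_a = tan²(45° − 26.8°/2) = 0.3785.
P_a = ½K_aγH² = 0.5×0.3785×17.2×10.4² = 352.0 kN/m, acting at H/3 = 3.467 m above the base.
FS_sliding = μW / P_a = 0.55×1355.3 / 352.0 = 2.117.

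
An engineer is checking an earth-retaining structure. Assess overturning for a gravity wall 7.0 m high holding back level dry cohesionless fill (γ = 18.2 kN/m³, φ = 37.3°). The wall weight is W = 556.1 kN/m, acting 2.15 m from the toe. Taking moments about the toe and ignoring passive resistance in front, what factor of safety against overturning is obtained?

K_a = tan²(45° − 37.3°/2) = 0.2453.
P_a = ½K_aγH² = 0.5×0.2453×18.2×7.0² = 109.4 kN/m, acting at H/3 = 2.333 m above the base.
Overturning moment M_o = P_a × H/3 = 109.4 × 2.333 = 255.3.
Resisting moment M_r = W × 2.15 = 556.1 × 2.15 = 1196.
FS_overturning = M_r/M_o = 1196/255.3 = 4.684.

4.68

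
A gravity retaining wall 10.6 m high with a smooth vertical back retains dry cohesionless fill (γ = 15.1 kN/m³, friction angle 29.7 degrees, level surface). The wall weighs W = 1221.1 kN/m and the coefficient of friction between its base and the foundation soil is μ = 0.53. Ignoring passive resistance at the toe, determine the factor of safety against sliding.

K_a = tan²(45° − 29.7°/2) = 0.3374.
P_a = ½K_aγH² = 0.5×0.3374×15.1×10.6² = 286.2 kN/m, acting at H/3 = 3.533 m above the base.
FS_sliding = μW / P_a = 0.53×1221.1 / 286.2 = 2.261.

2.26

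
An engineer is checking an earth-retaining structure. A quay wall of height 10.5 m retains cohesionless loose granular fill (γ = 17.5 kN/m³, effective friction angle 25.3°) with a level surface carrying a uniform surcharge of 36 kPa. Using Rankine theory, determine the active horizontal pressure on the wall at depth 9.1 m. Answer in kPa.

K_a = (1 − sin φ)/(1 + sin φ) = 0.4012.
σ_v = γz + q = 17.5 × 9.1 + 36 = 195.2 kPa.
σ_h = K_a σ_v = 0.4012 × 195.2 = 78.33 kPa.

78.3 kPa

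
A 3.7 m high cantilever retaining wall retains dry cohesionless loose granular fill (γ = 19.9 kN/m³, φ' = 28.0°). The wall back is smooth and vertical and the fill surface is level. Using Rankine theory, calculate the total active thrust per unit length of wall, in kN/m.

49.2 kN/m

K_a = tan²(45° − φ/2) = 0.3610.
P_a = ½ K_a γ H² = 0.5 × 0.3610 × 19.9 × 3.7² = 49.18 kN/m.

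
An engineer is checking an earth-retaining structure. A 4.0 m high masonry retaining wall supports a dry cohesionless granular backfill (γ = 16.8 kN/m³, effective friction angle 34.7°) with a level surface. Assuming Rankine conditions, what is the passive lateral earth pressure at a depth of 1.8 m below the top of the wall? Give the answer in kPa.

110 kPa

K_p = (1 + sin φ)/(1 − sin φ) = 3.643.
σ_h = K_p γ z = 3.643 × 16.8 × 1.8 = 110.2 kPa.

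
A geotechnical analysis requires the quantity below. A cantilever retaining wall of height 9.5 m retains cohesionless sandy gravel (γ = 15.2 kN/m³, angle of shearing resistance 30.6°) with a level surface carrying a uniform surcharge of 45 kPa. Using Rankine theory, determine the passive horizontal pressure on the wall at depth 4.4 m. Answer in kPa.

344 kPa

K_p = (1 + sin φ)/(1 − sin φ) = 3.074.
σ_v = γz + q = 15.2 × 4.4 + 45 = 111.9 kPa.
σ_h = K_p σ_v = 3.074 × 111.9 = 343.9 kPa.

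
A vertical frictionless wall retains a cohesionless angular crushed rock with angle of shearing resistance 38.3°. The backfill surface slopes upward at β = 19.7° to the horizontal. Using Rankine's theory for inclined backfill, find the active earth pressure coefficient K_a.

0.271

K_a = cos β · (cos β − √(cos²β − cos²φ)) / (cos β + √(cos²β − cos²φ)).
cos β = 0.9415, cos φ = 0.7848, √(cos²β − cos²φ) = 0.5201.
K_a = 0.9415 × (0.9415 − 0.5201)/(0.9415 + 0.5201) = 0.2714.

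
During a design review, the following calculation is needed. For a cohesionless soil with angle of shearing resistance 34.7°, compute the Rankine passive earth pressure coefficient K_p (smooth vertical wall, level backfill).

K_p = (1 + sin φ)/(1 − sin φ) = tan²(45° + 34.7°/2) = 3.643.

3.64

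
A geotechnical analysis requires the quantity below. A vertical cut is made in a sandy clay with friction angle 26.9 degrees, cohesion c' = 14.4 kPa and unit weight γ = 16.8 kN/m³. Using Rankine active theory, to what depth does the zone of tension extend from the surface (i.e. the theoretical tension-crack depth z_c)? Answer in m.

2.79 m

K_a = tan²(45° − 26.9°/2) = 0.3770; √K_a = 0.6140.
The active pressure is zero where K_a γ z = 2c√K_a, so z_c = 2c/(γ√K_a) = 2×14.4/(16.8×0.6140) = 2.792 m.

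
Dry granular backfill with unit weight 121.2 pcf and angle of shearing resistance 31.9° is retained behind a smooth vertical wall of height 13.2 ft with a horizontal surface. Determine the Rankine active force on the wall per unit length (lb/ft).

K_a = tan²(45° − φ/2) = 0.3085.
P_a = ½ K_a γ H² = 0.5 × 0.3085 × 121.2 × 13.2² = 3258 lb/ft.

3260 lb/ft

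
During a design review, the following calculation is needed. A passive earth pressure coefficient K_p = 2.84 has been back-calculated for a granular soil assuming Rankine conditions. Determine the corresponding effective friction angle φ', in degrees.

28.6°

K_p = (1+sin φ)/(1−sin φ) ⇒ sin φ = (K_p − 1)/(K_p + 1) = 0.4792.
φ = arcsin(0.4792) = 28.63°.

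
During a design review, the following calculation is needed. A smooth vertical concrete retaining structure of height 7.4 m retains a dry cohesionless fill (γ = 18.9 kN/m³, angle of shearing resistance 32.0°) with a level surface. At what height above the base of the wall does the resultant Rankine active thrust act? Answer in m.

2.47 m

K_a = 0.3073.
The pressure distribution is triangular, so the resultant acts at H/3 above the base = 7.4/3 = 2.467 m.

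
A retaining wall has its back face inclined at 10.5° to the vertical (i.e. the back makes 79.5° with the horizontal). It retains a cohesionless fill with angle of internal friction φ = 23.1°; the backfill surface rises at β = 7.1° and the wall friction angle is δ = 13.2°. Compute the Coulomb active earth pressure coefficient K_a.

K_a = sin²(α+φ) / [sin²α · sin(α−δ) · (1 + √{sin(φ+δ)sin(φ−β) / (sin(α−δ)sin(α+β))})²].
With α = 79.5°, φ = 23.1°, δ = 13.2°, β = 7.1°: K_a = 0.5317.

0.532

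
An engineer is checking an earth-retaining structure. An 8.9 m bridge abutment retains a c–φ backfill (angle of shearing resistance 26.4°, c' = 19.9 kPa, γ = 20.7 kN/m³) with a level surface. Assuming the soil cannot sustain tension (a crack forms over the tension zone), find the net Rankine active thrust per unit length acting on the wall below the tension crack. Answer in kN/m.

K_a = 0.3844; √K_a = 0.6200.
Tension-crack depth z_c = 2c/(γ√K_a) = 2×19.9/(20.7×0.6200) = 3.101 m.
σ_a at base = K_a γ H − 2c√K_a = 0.3844×20.7×8.9 − 2×19.9×0.6200 = 46.15 kPa.
P_a = ½ × 46.15 × (H − z_c) = 0.5×46.15×5.799 = 133.8 kN/m.

134 kN/m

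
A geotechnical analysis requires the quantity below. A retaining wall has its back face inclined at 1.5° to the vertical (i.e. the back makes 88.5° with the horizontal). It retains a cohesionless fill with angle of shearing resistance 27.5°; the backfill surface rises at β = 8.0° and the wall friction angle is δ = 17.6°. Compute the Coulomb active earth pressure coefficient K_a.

0.379

K_a = sin²(α+φ) / [sin²α · sin(α−δ) · (1 + √{sin(φ+δ)sin(φ−β) / (sin(α−δ)sin(α+β))})²].
With α = 88.5°, φ = 27.5°, δ = 17.6°, β = 8.0°: K_a = 0.3793.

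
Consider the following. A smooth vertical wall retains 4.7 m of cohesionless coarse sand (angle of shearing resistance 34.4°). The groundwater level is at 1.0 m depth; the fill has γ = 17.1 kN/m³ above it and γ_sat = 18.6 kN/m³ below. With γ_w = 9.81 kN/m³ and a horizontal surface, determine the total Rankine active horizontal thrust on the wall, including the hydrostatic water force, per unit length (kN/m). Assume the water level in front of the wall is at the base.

104 kN/m

K_a = tan²(45° − φ/2) = 0.2780.
γ' = 18.6 − 9.81 = 8.790 kN/m³. Depth below WT = 3.7 m.
σ'_h at WT = K_a γ d_w = 4.753 kPa; at base = 4.753 + K_a γ' × 3.7 = 13.79 kPa.
P₁ (0–1.0 m) = ½×4.753×1.0 = 2.377. P₂ (1.0–4.7 m) = ½(4.753+13.79)×3.7 = 34.31.
P_w = ½ γ_w h₂² = 0.5×9.81×3.7² = 67.15. Total = 2.377+34.31+67.15 = 103.8 kN/m.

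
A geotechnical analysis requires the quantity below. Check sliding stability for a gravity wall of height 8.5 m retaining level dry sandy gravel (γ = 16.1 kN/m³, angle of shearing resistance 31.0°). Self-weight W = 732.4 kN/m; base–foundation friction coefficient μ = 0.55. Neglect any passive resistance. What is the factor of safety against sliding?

2.16

K_a = tan²(45° − 31.0°/2) = 0.3201.
P_a = ½K_aγH² = 0.5×0.3201×16.1×8.5² = 186.2 kN/m, acting at H/3 = 2.833 m above the base.
FS_sliding = μW / P_a = 0.55×732.4 / 186.2 = 2.164.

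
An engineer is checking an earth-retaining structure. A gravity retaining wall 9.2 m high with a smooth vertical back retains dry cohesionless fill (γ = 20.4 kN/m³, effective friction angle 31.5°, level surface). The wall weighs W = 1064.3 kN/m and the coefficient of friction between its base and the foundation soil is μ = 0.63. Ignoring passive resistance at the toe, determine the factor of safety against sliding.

K_a = tan²(45° − 31.5°/2) = 0.3136.
P_a = ½K_aγH² = 0.5×0.3136×20.4×9.2² = 270.8 kN/m, acting at H/3 = 3.067 m above the base.
FS_sliding = μW / P_a = 0.63×1064.3 / 270.8 = 2.476.

2.48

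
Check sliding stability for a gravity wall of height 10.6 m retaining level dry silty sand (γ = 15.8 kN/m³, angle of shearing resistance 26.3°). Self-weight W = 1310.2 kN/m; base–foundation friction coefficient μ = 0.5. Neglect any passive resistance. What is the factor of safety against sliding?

K_a = tan²(45° − 26.3°/2) = 0.3859.
P_a = ½K_aγH² = 0.5×0.3859×15.8×10.6² = 342.6 kN/m, acting at H/3 = 3.533 m above the base.
FS_sliding = μW / P_a = 0.5×1310.2 / 342.6 = 1.912.

1.91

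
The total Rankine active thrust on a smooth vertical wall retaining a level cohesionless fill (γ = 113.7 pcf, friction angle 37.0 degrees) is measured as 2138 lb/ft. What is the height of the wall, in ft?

12.3 ft

K_a = 0.2486. P_a = ½ K_a γ H² ⇒ H = √(2P_a/(K_a γ)).
H = √(2×2138/(0.2486×113.7)) = 12.30 ft.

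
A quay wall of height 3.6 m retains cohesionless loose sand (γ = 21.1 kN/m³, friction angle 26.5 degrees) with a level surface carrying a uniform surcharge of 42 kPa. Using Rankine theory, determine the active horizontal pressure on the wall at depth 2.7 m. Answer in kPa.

37.9 kPa

K_a = (1 − sin φ)/(1 + sin φ) = 0.3829.
σ_v = γz + q = 21.1 × 2.7 + 42 = 98.97 kPa.
σ_h = K_a σ_v = 0.3829 × 98.97 = 37.90 kPa.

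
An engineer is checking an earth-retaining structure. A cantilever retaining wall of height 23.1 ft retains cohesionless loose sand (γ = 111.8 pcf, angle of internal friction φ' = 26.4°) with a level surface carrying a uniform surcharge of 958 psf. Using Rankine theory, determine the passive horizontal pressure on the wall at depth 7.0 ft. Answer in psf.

K_p = (1 + sin φ)/(1 − sin φ) = 2.601.
σ_v = γz + q = 111.8 × 7.0 + 958 = 1741 psf.
σ_h = K_p σ_v = 2.601 × 1741 = 4528 psf.

4530 psf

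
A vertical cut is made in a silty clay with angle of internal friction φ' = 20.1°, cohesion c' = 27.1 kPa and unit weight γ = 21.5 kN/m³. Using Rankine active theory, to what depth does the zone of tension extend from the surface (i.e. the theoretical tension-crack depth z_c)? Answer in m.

K_a = tan²(45° − 20.1°/2) = 0.4885; √K_a = 0.6989.
The active pressure is zero where K_a γ z = 2c√K_a, so z_c = 2c/(γ√K_a) = 2×27.1/(21.5×0.6989) = 3.607 m.

3.61 m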